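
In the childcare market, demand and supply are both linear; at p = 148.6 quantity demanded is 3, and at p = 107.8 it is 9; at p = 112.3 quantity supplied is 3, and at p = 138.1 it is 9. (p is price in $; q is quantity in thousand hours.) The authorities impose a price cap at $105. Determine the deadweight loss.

Demand slope = (107.8 − 148.6)/(9 − 3) = −6.8, so p = 169 − 6.8q.
Supply slope = (138.1 − 112.3)/(9 − 3) = 4.3, so p = 99.4 + 4.3q.
Competitive equilibrium: 169 − 6.8q = 99.4 + 4.3q → q* = 6.2703, p* = 126.3622.
At the ceiling p = 105, quantity supplied = (105 − 99.4)/4.3 = 1.3023.
Willingness to pay at q' = 1.3023: 169 − 6.8·1.3023 = 160.1444.
Δq = 6.2703 − 1.3023 = 4.968; wedge = 160.1444 − 105 = 55.1444.
Deadweight loss = ½ × 4.968 × 55.1444 = $136.98 thousand.

$136.98 thousand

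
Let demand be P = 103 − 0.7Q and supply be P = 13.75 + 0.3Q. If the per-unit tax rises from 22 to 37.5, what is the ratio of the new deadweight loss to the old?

2.905

Competitive equilibrium: 103 − 0.7Q = 13.75 + 0.3Q → Q* = 89.25, P* = 40.525.
For a per-unit tax t: ΔQ = t/1, so DWL = ½·t·(t/1) = t²/2.
At t = 22: DWL = 242. At t = 37.5: DWL = 703.125.
Ratio = (37.5/22)² = 2.905.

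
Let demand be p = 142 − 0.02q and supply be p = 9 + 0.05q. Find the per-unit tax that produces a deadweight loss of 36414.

Competitive equilibrium: 142 − 0.02q = 9 + 0.05q → q* = 1900, p* = 104.
A tax t gives Δq = t/0.07 and wedge t, so DWL = t²/0.14.
t²/0.14 = 36414 → t² = 5097.96 → t = 71.4.

71.4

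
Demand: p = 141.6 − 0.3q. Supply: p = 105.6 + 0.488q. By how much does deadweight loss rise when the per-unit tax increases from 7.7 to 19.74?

209.63

Competitive equilibrium: 141.6 − 0.3q = 105.6 + 0.488q → q* = 45.6853, p* = 127.8944.
For a per-unit tax t: Δq = t/0.788, so DWL = ½·t·(t/0.788) = t²/1.576.
At t = 7.7: DWL = 37.621. At t = 19.74: DWL = 247.251.
Increase = 247.251 − 37.621 = 209.63.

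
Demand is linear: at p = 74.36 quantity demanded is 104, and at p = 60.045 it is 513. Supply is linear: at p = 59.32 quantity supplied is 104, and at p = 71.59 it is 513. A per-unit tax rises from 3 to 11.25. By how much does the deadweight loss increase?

904.33

Demand slope = (60.045 − 74.36)/(513 − 104) = −0.035, so p = 78 − 0.035q.
Supply slope = (71.59 − 59.32)/(513 − 104) = 0.03, so p = 56.2 + 0.03q.
Competitive equilibrium: 78 − 0.035q = 56.2 + 0.03q → q* = 335.3846, p* = 66.2615.
For a per-unit tax t: Δq = t/0.065, so DWL = ½·t·(t/0.065) = t²/0.13.
At t = 3: DWL = 69.231. At t = 11.25: DWL = 973.558.
Increase = 973.558 − 69.231 = 904.33.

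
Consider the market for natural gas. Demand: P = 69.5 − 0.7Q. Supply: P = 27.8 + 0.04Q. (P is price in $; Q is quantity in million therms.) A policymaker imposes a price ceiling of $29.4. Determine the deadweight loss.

$98.93 million

Competitive equilibrium: 69.5 − 0.7Q = 27.8 + 0.04Q → Q* = 56.3514, P* = 30.0541.
At the ceiling P = 29.4, quantity supplied = (29.4 − 27.8)/0.04 = 40.
Willingness to pay at Q' = 40: 69.5 − 0.7·40 = 41.5.
ΔQ = 56.3514 − 40 = 16.3514; wedge = 41.5 − 29.4 = 12.1.
Deadweight loss = ½ × 16.3514 × 12.1 = $98.93 million.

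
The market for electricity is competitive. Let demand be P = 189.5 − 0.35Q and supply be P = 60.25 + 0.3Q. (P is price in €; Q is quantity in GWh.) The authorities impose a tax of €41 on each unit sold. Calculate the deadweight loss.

€1293.08

Competitive equilibrium: 189.5 − 0.35Q = 60.25 + 0.3Q → Q* = 198.8462, P* = 119.9038.
With the tax, the buyer price exceeds the seller price by 41: (189.5 − 0.35Q) − (60.25 + 0.3Q) = 41 → Q' = 135.7692.
ΔQ = 198.8462 − 135.7692 = 63.077; the wedge equals the tax, 41.
The triangle = ½ × 63.077 × 41 = €1293.08.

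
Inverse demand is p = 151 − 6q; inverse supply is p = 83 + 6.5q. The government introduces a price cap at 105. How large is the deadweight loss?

Competitive equilibrium: 151 − 6q = 83 + 6.5q → q* = 5.44, p* = 118.36.
At the ceiling p = 105, quantity supplied = (105 − 83)/6.5 = 3.3846.
Willingness to pay at q' = 3.3846: 151 − 6·3.3846 = 130.6924.
Δq = 5.44 − 3.3846 = 2.0554; wedge = 130.6924 − 105 = 25.6924.
Deadweight loss = ½ × 2.0554 × 25.6924 = 26.40.

26.40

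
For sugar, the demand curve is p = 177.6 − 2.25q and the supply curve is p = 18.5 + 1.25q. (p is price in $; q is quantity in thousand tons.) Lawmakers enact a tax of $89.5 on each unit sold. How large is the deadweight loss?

$1144.32 thousand

Competitive equilibrium: 177.6 − 2.25q = 18.5 + 1.25q → q* = 45.4571, p* = 75.3214.
With the tax, the buyer price exceeds the seller price by 89.5: (177.6 − 2.25q) − (18.5 + 1.25q) = 89.5 → q' = 19.8857.
Δq = 45.4571 − 19.8857 = 25.5714; the wedge equals the tax, 89.5.
The triangle = ½ × 25.5714 × 89.5 = $1144.32 thousand.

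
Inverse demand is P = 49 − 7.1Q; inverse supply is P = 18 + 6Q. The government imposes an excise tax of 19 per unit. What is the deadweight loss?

13.78

Competitive equilibrium: 49 − 7.1Q = 18 + 6Q → Q* = 2.3664, P* = 32.1985.
With the tax, the buyer price exceeds the seller price by 19: (49 − 7.1Q) − (18 + 6Q) = 19 → Q' = 0.916.
ΔQ = 2.3664 − 0.916 = 1.4504; the wedge equals the tax, 19.
The triangle = ½ × 1.4504 × 19 = 13.78.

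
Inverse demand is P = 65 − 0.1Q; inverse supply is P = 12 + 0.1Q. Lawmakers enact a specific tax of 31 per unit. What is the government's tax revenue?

3410

Competitive equilibrium: 65 − 0.1Q = 12 + 0.1Q → Q* = 265, P* = 38.5.
With the tax, the buyer price exceeds the seller price by 31: (65 − 0.1Q) − (12 + 0.1Q) = 31 → Q' = 110.
Tax revenue = 31 × 110 = 3410.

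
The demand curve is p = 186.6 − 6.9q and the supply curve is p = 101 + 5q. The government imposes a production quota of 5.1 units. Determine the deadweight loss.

Competitive equilibrium: 186.6 − 6.9q = 101 + 5q → q* = 7.1933, p* = 136.9664.
At q = 5.1: demand price = 186.6 − 6.9·5.1 = 151.41; supply price = 101 + 5·5.1 = 126.5.
Δq = 7.1933 − 5.1 = 2.0933; wedge = 151.41 − 126.5 = 24.91.
The triangle = ½ × 2.0933 × 24.91 = 26.07.

26.07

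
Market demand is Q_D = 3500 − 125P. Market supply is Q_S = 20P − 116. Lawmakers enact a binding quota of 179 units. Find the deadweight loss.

In inverse form: demand P = 28 − 0.008Q, supply P = 5.8 + 0.05Q.
Competitive equilibrium: 28 − 0.008Q = 5.8 + 0.05Q → Q* = 382.7586, P* = 24.9379.
At Q = 179: demand price = 28 − 0.008·179 = 26.568; supply price = 5.8 + 0.05·179 = 14.75.
ΔQ = 382.7586 − 179 = 203.7586; wedge = 26.568 − 14.75 = 11.818.
DWL = ½ × 203.7586 × 11.818 = 1204.01.

1204.01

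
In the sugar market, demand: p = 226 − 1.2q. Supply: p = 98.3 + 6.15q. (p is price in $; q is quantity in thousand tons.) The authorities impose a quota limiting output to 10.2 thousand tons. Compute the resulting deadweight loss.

$189.15 thousand

Competitive equilibrium: 226 − 1.2q = 98.3 + 6.15q → q* = 17.3741, p* = 205.151.
At q = 10.2: demand price = 226 − 1.2·10.2 = 213.76; supply price = 98.3 + 6.15·10.2 = 161.03.
Δq = 17.3741 − 10.2 = 7.1741; wedge = 213.76 − 161.03 = 52.73.
The triangle = ½ × 7.1741 × 52.73 = $189.15 thousand.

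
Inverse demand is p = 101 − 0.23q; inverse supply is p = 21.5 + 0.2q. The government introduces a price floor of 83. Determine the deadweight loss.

Competitive equilibrium: 101 − 0.23q = 21.5 + 0.2q → q* = 184.8837, p* = 58.4767.
At the floor p = 83, quantity demanded = (101 − 83)/0.23 = 78.2609.
Sellers' marginal cost at q' = 78.2609: 21.5 + 0.2·78.2609 = 37.1522.
Δq = 184.8837 − 78.2609 = 106.6228; wedge = 83 − 37.1522 = 45.8478.
The triangle = ½ × 106.6228 × 45.8478 = 2444.21.

2444.21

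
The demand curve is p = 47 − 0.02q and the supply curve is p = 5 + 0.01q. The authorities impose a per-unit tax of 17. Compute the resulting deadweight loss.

4816.67

Competitive equilibrium: 47 − 0.02q = 5 + 0.01q → q* = 1400, p* = 19.
With the tax, the buyer price exceeds the seller price by 17: (47 − 0.02q) − (5 + 0.01q) = 17 → q' = 833.3333.
Δq = 1400 − 833.3333 = 566.6667; the wedge equals the tax, 17.
The triangle = ½ × 566.6667 × 17 = 4816.67.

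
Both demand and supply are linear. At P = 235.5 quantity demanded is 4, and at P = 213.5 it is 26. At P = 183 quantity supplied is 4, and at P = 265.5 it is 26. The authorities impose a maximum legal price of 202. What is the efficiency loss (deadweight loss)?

Demand slope = (213.5 − 235.5)/(26 − 4) = −1, so P = 239.5 − Q.
Supply slope = (265.5 − 183)/(26 − 4) = 3.75, so P = 168 + 3.75Q.
Competitive equilibrium: 239.5 − Q = 168 + 3.75Q → Q* = 15.0526, P* = 224.4474.
At the ceiling P = 202, quantity supplied = (202 − 168)/3.75 = 9.0667.
Willingness to pay at Q' = 9.0667: 239.5 − 1·9.0667 = 230.4333.
ΔQ = 15.0526 − 9.0667 = 5.9859; wedge = 230.4333 − 202 = 28.4333.
Welfare loss = ½ × 5.9859 × 28.4333 = 85.10.

85.10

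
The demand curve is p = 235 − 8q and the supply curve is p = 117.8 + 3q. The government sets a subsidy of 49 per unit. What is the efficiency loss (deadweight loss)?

Competitive equilibrium: 235 − 8q = 117.8 + 3q → q* = 10.6545, p* = 149.7636.
The subsidy lowers effective supply by 49: p = 68.8 + 3q.
New quantity: 235 − 8q = 68.8 + 3q → q' = 15.1091.
Overproduction Δq = 15.1091 − 10.6545 = 4.4546; wedge = subsidy = 49.
Deadweight loss = ½ × 4.4546 × 49 = 109.14.

109.14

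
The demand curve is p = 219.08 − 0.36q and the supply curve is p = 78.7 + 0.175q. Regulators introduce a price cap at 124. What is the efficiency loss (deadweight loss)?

3.34

Competitive equilibrium: 219.08 − 0.36q = 78.7 + 0.175q → q* = 262.3925, p* = 124.6187.
At the ceiling p = 124, quantity supplied = (124 − 78.7)/0.175 = 258.8571.
Willingness to pay at q' = 258.8571: 219.08 − 0.36·258.8571 = 125.8914.
Δq = 262.3925 − 258.8571 = 3.5354; wedge = 125.8914 − 124 = 1.8914.
Welfare loss = ½ × 3.5354 × 1.8914 = 3.34.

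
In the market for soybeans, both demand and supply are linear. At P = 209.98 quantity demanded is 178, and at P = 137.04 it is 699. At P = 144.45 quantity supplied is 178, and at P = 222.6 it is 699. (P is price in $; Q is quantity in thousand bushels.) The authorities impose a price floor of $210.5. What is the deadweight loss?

Demand slope = (137.04 − 209.98)/(699 − 178) = −0.14, so P = 234.9 − 0.14Q.
Supply slope = (222.6 − 144.45)/(699 − 178) = 0.15, so P = 117.75 + 0.15Q.
Competitive equilibrium: 234.9 − 0.14Q = 117.75 + 0.15Q → Q* = 403.96552, P* = 178.34483.
At the floor P = 210.5, quantity demanded = (234.9 − 210.5)/0.14 = 174.28571.
Sellers' marginal cost at Q' = 174.28571: 117.75 + 0.15·174.28571 = 143.89286.
ΔQ = 403.96552 − 174.28571 = 229.67981; wedge = 210.5 − 143.89286 = 66.60714.
Welfare loss = ½ × 229.67981 × 66.60714 = $7649.16 thousand.

$7649.16 thousand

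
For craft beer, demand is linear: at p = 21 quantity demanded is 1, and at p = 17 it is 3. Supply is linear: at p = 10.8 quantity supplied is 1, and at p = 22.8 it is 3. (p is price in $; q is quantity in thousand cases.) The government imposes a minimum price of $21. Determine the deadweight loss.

$6.50 thousand

Demand slope = (17 − 21)/(3 − 1) = −2, so p = 23 − 2q.
Supply slope = (22.8 − 10.8)/(3 − 1) = 6, so p = 4.8 + 6q.
Competitive equilibrium: 23 − 2q = 4.8 + 6q → q* = 2.275, p* = 18.45.
At the floor p = 21, quantity demanded = (23 − 21)/2 = 1.
Sellers' marginal cost at q' = 1: 4.8 + 6·1 = 10.8.
Δq = 2.275 − 1 = 1.275; wedge = 21 − 10.8 = 10.2.
Deadweight loss = ½ × 1.275 × 10.2 = $6.50 thousand.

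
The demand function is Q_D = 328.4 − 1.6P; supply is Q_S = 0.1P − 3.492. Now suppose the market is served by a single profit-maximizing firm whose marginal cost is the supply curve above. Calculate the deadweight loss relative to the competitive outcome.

4.21

In inverse form: demand P = 205.25 − 0.625Q, supply P = 34.92 + 10Q.
Competitive equilibrium: 205.25 − 0.625Q = 34.92 + 10Q → Q* = 16.0311, P* = 195.2306.
Marginal revenue: MR = 205.25 − 1.25Q. Set MR = MC: 205.25 − 1.25Q = 34.92 + 10Q → Q_m = 15.1404.
Price P_m = 205.25 − 0.625·15.1404 = 195.7873; MC(Q_m) = 34.92 + 10·15.1404 = 186.324.
Competitive Q* = 16.0311, so ΔQ = 0.8907; wedge = 195.7873 − 186.324 = 9.4633.
Deadweight loss = ½ × 0.8907 × 9.4633 = 4.21.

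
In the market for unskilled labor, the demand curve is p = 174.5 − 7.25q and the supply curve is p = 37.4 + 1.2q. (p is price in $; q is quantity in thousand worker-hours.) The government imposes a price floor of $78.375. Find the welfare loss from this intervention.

$37.17 thousand

Competitive equilibrium: 174.5 − 7.25q = 37.4 + 1.2q → q* = 16.2249, p* = 56.8698.
At the floor p = 78.375, quantity demanded = (174.5 − 78.375)/7.25 = 13.2586.
Sellers' marginal cost at q' = 13.2586: 37.4 + 1.2·13.2586 = 53.3103.
Δq = 16.2249 − 13.2586 = 2.9663; wedge = 78.375 − 53.3103 = 25.0647.
Welfare loss = ½ × 2.9663 × 25.0647 = $37.17 thousand.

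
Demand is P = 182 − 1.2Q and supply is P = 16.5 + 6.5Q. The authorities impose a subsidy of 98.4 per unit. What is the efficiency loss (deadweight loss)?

Competitive equilibrium: 182 − 1.2Q = 16.5 + 6.5Q → Q* = 21.4935, P* = 156.2078.
The subsidy lowers effective supply by 98.4: P = 6.5Q − 81.9.
New quantity: 182 − 1.2Q = 6.5Q − 81.9 → Q' = 34.2727.
Overproduction ΔQ = 34.2727 − 21.4935 = 12.7792; wedge = subsidy = 98.4.
DWL = ½ × 12.7792 × 98.4 = 628.74.

628.74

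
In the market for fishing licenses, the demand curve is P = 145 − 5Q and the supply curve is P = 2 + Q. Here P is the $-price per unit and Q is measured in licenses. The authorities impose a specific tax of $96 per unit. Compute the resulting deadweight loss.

$768

Competitive equilibrium: 145 − 5Q = 2 + Q → Q* = 23.8333, P* = 25.8333.
With the tax, the buyer price exceeds the seller price by 96: (145 − 5Q) − (2 + Q) = 96 → Q' = 7.8333.
ΔQ = 23.8333 − 7.8333 = 16; the wedge equals the tax, 96.
The triangle = ½ × 16 × 96 = $768.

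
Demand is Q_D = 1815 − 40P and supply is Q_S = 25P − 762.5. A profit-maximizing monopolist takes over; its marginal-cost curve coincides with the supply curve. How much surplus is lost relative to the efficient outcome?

In inverse form: demand P = 45.375 − 0.025Q, supply P = 30.5 + 0.04Q.
Competitive equilibrium: 45.375 − 0.025Q = 30.5 + 0.04Q → Q* = 228.8462, P* = 39.6538.
Marginal revenue: MR = 45.375 − 0.05Q. Set MR = MC: 45.375 − 0.05Q = 30.5 + 0.04Q → Q_m = 165.2778.
Price P_m = 45.375 − 0.025·165.2778 = 41.2431; MC(Q_m) = 30.5 + 0.04·165.2778 = 37.1111.
Competitive Q* = 228.8462, so ΔQ = 63.5684; wedge = 41.2431 − 37.1111 = 4.132.
Welfare loss = ½ × 63.5684 × 4.132 = 131.33.

131.33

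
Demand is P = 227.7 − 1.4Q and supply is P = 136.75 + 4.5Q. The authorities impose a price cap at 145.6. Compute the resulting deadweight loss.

Competitive equilibrium: 227.7 − 1.4Q = 136.75 + 4.5Q → Q* = 15.4153, P* = 206.1186.
At the ceiling P = 145.6, quantity supplied = (145.6 − 136.75)/4.5 = 1.9667.
Willingness to pay at Q' = 1.9667: 227.7 − 1.4·1.9667 = 224.9466.
ΔQ = 15.4153 − 1.9667 = 13.4486; wedge = 224.9466 − 145.6 = 79.3466.
Welfare loss = ½ × 13.4486 × 79.3466 = 533.55.

533.55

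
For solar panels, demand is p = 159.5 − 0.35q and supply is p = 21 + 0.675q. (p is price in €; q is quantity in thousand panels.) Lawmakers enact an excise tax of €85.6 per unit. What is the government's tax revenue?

€4417.80 thousand

Competitive equilibrium: 159.5 − 0.35q = 21 + 0.675q → q* = 135.122, p* = 112.2073.
With the tax, the buyer price exceeds the seller price by 85.6: (159.5 − 0.35q) − (21 + 0.675q) = 85.6 → q' = 51.6098.
Tax revenue = 85.6 × 51.6098 = €4417.80 thousand.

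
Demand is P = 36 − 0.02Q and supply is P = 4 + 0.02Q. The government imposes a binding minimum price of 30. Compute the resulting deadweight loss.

5000

Competitive equilibrium: 36 − 0.02Q = 4 + 0.02Q → Q* = 800, P* = 20.
At the floor P = 30, quantity demanded = (36 − 30)/0.02 = 300.
Sellers' marginal cost at Q' = 300: 4 + 0.02·300 = 10.
ΔQ = 800 − 300 = 500; wedge = 30 − 10 = 20.
Welfare loss = ½ × 500 × 20 = 5000.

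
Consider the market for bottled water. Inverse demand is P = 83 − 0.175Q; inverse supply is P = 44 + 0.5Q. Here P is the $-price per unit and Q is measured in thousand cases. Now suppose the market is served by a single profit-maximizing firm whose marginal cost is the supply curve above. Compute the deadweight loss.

Competitive equilibrium: 83 − 0.175Q = 44 + 0.5Q → Q* = 57.7778, P* = 72.8889.
Marginal revenue: MR = 83 − 0.35Q. Set MR = MC: 83 − 0.35Q = 44 + 0.5Q → Q_m = 45.8824.
Price P_m = 83 − 0.175·45.8824 = 74.9706; MC(Q_m) = 44 + 0.5·45.8824 = 66.9412.
Competitive Q* = 57.7778, so ΔQ = 11.8954; wedge = 74.9706 − 66.9412 = 8.0294.
Deadweight loss = ½ × 11.8954 × 8.0294 = $47.76 thousand.

$47.76 thousand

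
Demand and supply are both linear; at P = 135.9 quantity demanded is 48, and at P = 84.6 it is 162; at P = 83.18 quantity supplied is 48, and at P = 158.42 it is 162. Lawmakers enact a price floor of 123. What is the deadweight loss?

196.76

Demand slope = (84.6 − 135.9)/(162 − 48) = −0.45, so P = 157.5 − 0.45Q.
Supply slope = (158.42 − 83.18)/(162 − 48) = 0.66, so P = 51.5 + 0.66Q.
Competitive equilibrium: 157.5 − 0.45Q = 51.5 + 0.66Q → Q* = 95.4955, P* = 114.527.
At the floor P = 123, quantity demanded = (157.5 − 123)/0.45 = 76.6667.
Sellers' marginal cost at Q' = 76.6667: 51.5 + 0.66·76.6667 = 102.1.
ΔQ = 95.4955 − 76.6667 = 18.8288; wedge = 123 − 102.1 = 20.9.
Welfare loss = ½ × 18.8288 × 20.9 = 196.76.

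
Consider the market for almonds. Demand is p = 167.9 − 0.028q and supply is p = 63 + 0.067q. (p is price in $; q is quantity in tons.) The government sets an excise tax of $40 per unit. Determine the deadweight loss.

Competitive equilibrium: 167.9 − 0.028q = 63 + 0.067q → q* = 1104.2105, p* = 136.9821.
With the tax, the buyer price exceeds the seller price by 40: (167.9 − 0.028q) − (63 + 0.067q) = 40 → q' = 683.1579.
Δq = 1104.2105 − 683.1579 = 421.0526; the wedge equals the tax, 40.
DWL = ½ × 421.0526 × 40 = $8421.05.

$8421.05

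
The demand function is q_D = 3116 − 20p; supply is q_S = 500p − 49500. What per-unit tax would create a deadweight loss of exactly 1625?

13

In inverse form: demand p = 155.8 − 0.05q, supply p = 99 + 0.002q.
Competitive equilibrium: 155.8 − 0.05q = 99 + 0.002q → q* = 1092.3077, p* = 101.1846.
A tax t gives Δq = t/0.052 and wedge t, so DWL = t²/0.104.
t²/0.104 = 1625 → t² = 169 → t = 13.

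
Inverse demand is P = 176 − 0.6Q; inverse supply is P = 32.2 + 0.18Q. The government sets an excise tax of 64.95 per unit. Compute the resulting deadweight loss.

2704.17

Competitive equilibrium: 176 − 0.6Q = 32.2 + 0.18Q → Q* = 184.359, P* = 65.3846.
With the tax, the buyer price exceeds the seller price by 64.95: (176 − 0.6Q) − (32.2 + 0.18Q) = 64.95 → Q' = 101.0897.
ΔQ = 184.359 − 101.0897 = 83.2693; the wedge equals the tax, 64.95.
DWL = ½ × 83.2693 × 64.95 = 2704.17.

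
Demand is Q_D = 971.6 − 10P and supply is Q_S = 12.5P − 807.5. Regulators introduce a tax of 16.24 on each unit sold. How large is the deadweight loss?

In inverse form: demand P = 97.16 − 0.1Q, supply P = 64.6 + 0.08Q.
Competitive equilibrium: 97.16 − 0.1Q = 64.6 + 0.08Q → Q* = 180.8889, P* = 79.0711.
With the tax, the buyer price exceeds the seller price by 16.24: (97.16 − 0.1Q) − (64.6 + 0.08Q) = 16.24 → Q' = 90.6667.
ΔQ = 180.8889 − 90.6667 = 90.2222; the wedge equals the tax, 16.24.
Deadweight loss = ½ × 90.2222 × 16.24 = 732.60.

732.60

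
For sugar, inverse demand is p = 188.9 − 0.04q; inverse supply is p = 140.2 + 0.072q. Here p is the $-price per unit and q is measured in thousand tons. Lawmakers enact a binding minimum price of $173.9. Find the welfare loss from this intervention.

$200.40 thousand

Competitive equilibrium: 188.9 − 0.04q = 140.2 + 0.072q → q* = 434.8214, p* = 171.5071.
At the floor p = 173.9, quantity demanded = (188.9 − 173.9)/0.04 = 375.
Sellers' marginal cost at q' = 375: 140.2 + 0.072·375 = 167.2.
Δq = 434.8214 − 375 = 59.8214; wedge = 173.9 − 167.2 = 6.7.
Deadweight loss = ½ × 59.8214 × 6.7 = $200.40 thousand.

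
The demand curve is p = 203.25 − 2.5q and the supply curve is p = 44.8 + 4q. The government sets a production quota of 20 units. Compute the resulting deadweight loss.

Competitive equilibrium: 203.25 − 2.5q = 44.8 + 4q → q* = 24.3769, p* = 142.3077.
At q = 20: demand price = 203.25 − 2.5·20 = 153.25; supply price = 44.8 + 4·20 = 124.8.
Δq = 24.3769 − 20 = 4.3769; wedge = 153.25 − 124.8 = 28.45.
Deadweight loss = ½ × 4.3769 × 28.45 = 62.26.

62.26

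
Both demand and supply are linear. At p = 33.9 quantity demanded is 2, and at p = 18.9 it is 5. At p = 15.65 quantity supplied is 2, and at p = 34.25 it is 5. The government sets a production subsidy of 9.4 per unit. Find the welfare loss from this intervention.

3.94

Demand slope = (18.9 − 33.9)/(5 − 2) = −5, so p = 43.9 − 5q.
Supply slope = (34.25 − 15.65)/(5 − 2) = 6.2, so p = 3.25 + 6.2q.
Competitive equilibrium: 43.9 − 5q = 3.25 + 6.2q → q* = 3.6295, p* = 25.7527.
The subsidy lowers effective supply by 9.4: p = 6.2q − 6.15.
New quantity: 43.9 − 5q = 6.2q − 6.15 → q' = 4.4688.
Overproduction Δq = 4.4688 − 3.6295 = 0.8393; wedge = subsidy = 9.4.
Deadweight loss = ½ × 0.8393 × 9.4 = 3.94.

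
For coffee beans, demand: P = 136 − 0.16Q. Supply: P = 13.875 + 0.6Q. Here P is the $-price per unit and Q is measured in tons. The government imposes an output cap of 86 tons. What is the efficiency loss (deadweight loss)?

$2119.91

Competitive equilibrium: 136 − 0.16Q = 13.875 + 0.6Q → Q* = 160.6908, P* = 110.2895.
At Q = 86: demand price = 136 − 0.16·86 = 122.24; supply price = 13.875 + 0.6·86 = 65.475.
ΔQ = 160.6908 − 86 = 74.6908; wedge = 122.24 − 65.475 = 56.765.
DWL = ½ × 74.6908 × 56.765 = $2119.91.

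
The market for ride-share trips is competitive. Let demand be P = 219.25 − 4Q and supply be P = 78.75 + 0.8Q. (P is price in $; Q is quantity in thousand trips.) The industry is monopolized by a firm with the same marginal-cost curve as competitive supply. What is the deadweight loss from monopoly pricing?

Competitive equilibrium: 219.25 − 4Q = 78.75 + 0.8Q → Q* = 29.2708, P* = 102.1667.
Marginal revenue: MR = 219.25 − 8Q. Set MR = MC: 219.25 − 8Q = 78.75 + 0.8Q → Q_m = 15.9659.
Price P_m = 219.25 − 4·15.9659 = 155.3864; MC(Q_m) = 78.75 + 0.8·15.9659 = 91.5227.
Competitive Q* = 29.2708, so ΔQ = 13.3049; wedge = 155.3864 − 91.5227 = 63.8637.
Welfare loss = ½ × 13.3049 × 63.8637 = $424.85 thousand.

$424.85 thousand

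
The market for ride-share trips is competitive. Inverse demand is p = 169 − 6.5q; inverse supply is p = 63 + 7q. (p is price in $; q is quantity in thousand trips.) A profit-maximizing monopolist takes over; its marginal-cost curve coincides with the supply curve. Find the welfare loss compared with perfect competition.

$43.96 thousand

Competitive equilibrium: 169 − 6.5q = 63 + 7q → q* = 7.8519, p* = 117.963.
Marginal revenue: MR = 169 − 13q. Set MR = MC: 169 − 13q = 63 + 7q → q_m = 5.3.
Price p_m = 169 − 6.5·5.3 = 134.55; MC(q_m) = 63 + 7·5.3 = 100.1.
Competitive q* = 7.8519, so Δq = 2.5519; wedge = 134.55 − 100.1 = 34.45.
Welfare loss = ½ × 2.5519 × 34.45 = $43.96 thousand.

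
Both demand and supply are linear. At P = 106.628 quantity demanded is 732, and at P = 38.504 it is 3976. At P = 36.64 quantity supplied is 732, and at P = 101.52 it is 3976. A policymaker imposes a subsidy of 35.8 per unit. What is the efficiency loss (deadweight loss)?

Demand slope = (38.504 − 106.628)/(3976 − 732) = −0.021, so P = 122 − 0.021Q.
Supply slope = (101.52 − 36.64)/(3976 − 732) = 0.02, so P = 22 + 0.02Q.
Competitive equilibrium: 122 − 0.021Q = 22 + 0.02Q → Q* = 2439.0244, P* = 70.7805.
The subsidy lowers effective supply by 35.8: P = 0.02Q − 13.8.
New quantity: 122 − 0.021Q = 0.02Q − 13.8 → Q' = 3312.1951.
Overproduction ΔQ = 3312.1951 − 2439.0244 = 873.1707; wedge = subsidy = 35.8.
Deadweight loss = ½ × 873.1707 × 35.8 = 15629.76.

15629.76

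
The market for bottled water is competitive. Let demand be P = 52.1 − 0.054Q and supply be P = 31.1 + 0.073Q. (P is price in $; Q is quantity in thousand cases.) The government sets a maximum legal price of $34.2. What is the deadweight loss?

$958.95 thousand

Competitive equilibrium: 52.1 − 0.054Q = 31.1 + 0.073Q → Q* = 165.3543, P* = 43.1709.
At the ceiling P = 34.2, quantity supplied = (34.2 − 31.1)/0.073 = 42.4658.
Willingness to pay at Q' = 42.4658: 52.1 − 0.054·42.4658 = 49.8068.
ΔQ = 165.3543 − 42.4658 = 122.8885; wedge = 49.8068 − 34.2 = 15.6068.
DWL = ½ × 122.8885 × 15.6068 = $958.95 thousand.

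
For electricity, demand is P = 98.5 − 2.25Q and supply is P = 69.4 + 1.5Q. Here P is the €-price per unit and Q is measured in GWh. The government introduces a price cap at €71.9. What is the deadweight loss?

€69.62

Competitive equilibrium: 98.5 − 2.25Q = 69.4 + 1.5Q → Q* = 7.76, P* = 81.04.
At the ceiling P = 71.9, quantity supplied = (71.9 − 69.4)/1.5 = 1.6667.
Willingness to pay at Q' = 1.6667: 98.5 − 2.25·1.6667 = 94.7499.
ΔQ = 7.76 − 1.6667 = 6.0933; wedge = 94.7499 − 71.9 = 22.8499.
DWL = ½ × 6.0933 × 22.8499 = €69.62.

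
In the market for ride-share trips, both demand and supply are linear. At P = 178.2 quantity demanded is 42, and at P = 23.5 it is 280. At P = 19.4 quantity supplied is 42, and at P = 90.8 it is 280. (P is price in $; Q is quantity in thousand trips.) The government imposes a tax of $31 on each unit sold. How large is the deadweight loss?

$505.79 thousand

Demand slope = (23.5 − 178.2)/(280 − 42) = −0.65, so P = 205.5 − 0.65Q.
Supply slope = (90.8 − 19.4)/(280 − 42) = 0.3, so P = 6.8 + 0.3Q.
Competitive equilibrium: 205.5 − 0.65Q = 6.8 + 0.3Q → Q* = 209.1579, P* = 69.5474.
With the tax, the buyer price exceeds the seller price by 31: (205.5 − 0.65Q) − (6.8 + 0.3Q) = 31 → Q' = 176.5263.
ΔQ = 209.1579 − 176.5263 = 32.6316; the wedge equals the tax, 31.
Welfare loss = ½ × 32.6316 × 31 = $505.79 thousand.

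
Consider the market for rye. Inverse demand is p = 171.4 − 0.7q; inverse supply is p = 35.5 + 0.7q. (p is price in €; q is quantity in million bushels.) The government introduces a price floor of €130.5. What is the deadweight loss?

€1045.29 million

Competitive equilibrium: 171.4 − 0.7q = 35.5 + 0.7q → q* = 97.0714, p* = 103.45.
At the floor p = 130.5, quantity demanded = (171.4 − 130.5)/0.7 = 58.4286.
Sellers' marginal cost at q' = 58.4286: 35.5 + 0.7·58.4286 = 76.4.
Δq = 97.0714 − 58.4286 = 38.6428; wedge = 130.5 − 76.4 = 54.1.
Deadweight loss = ½ × 38.6428 × 54.1 = €1045.29 million.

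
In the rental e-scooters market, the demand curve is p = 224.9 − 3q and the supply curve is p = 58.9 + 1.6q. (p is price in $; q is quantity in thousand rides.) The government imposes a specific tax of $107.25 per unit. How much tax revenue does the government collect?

$1369.77 thousand

Competitive equilibrium: 224.9 − 3q = 58.9 + 1.6q → q* = 36.08696, p* = 116.63913.
With the tax, the buyer price exceeds the seller price by 107.25: (224.9 − 3q) − (58.9 + 1.6q) = 107.25 → q' = 12.77174.
Tax revenue = 107.25 × 12.77174 = $1369.77 thousand.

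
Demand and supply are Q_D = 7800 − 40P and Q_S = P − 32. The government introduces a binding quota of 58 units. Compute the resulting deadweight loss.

In inverse form: demand P = 195 − 0.025Q, supply P = 32 + Q.
Competitive equilibrium: 195 − 0.025Q = 32 + Q → Q* = 159.0244, P* = 191.0244.
At Q = 58: demand price = 195 − 0.025·58 = 193.55; supply price = 32 + 1·58 = 90.
ΔQ = 159.0244 − 58 = 101.0244; wedge = 193.55 − 90 = 103.55.
DWL = ½ × 101.0244 × 103.55 = 5230.54.

5230.54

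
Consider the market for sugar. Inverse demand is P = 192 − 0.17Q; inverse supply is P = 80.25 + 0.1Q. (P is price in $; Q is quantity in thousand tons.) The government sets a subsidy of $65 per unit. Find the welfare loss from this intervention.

Competitive equilibrium: 192 − 0.17Q = 80.25 + 0.1Q → Q* = 413.8889, P* = 121.6389.
The subsidy lowers effective supply by 65: P = 15.25 + 0.1Q.
New quantity: 192 − 0.17Q = 15.25 + 0.1Q → Q' = 654.6296.
Overproduction ΔQ = 654.6296 − 413.8889 = 240.7407; wedge = subsidy = 65.
The triangle = ½ × 240.7407 × 65 = $7824.07 thousand.

$7824.07 thousand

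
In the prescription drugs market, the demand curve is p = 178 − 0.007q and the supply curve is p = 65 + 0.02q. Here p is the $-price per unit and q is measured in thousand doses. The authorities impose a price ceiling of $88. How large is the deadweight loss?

$124366.71 thousand

Competitive equilibrium: 178 − 0.007q = 65 + 0.02q → q* = 4185.1852, p* = 148.7037.
At the ceiling p = 88, quantity supplied = (88 − 65)/0.02 = 1150.
Willingness to pay at q' = 1150: 178 − 0.007·1150 = 169.95.
Δq = 4185.1852 − 1150 = 3035.1852; wedge = 169.95 − 88 = 81.95.
DWL = ½ × 3035.1852 × 81.95 = $124366.71 thousand.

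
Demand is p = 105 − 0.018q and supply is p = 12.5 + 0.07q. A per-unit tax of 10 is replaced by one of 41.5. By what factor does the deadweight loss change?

Competitive equilibrium: 105 − 0.018q = 12.5 + 0.07q → q* = 1051.1364, p* = 86.0795.
For a per-unit tax t: Δq = t/0.088, so DWL = ½·t·(t/0.088) = t²/0.176.
At t = 10: DWL = 568.182. At t = 41.5: DWL = 9785.511.
Ratio = (41.5/10)² = 17.2225.

17.2225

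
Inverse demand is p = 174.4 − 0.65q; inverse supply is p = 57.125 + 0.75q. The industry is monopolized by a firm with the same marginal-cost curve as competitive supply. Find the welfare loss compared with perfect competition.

493.82

Competitive equilibrium: 174.4 − 0.65q = 57.125 + 0.75q → q* = 83.76786, p* = 119.95089.
Marginal revenue: MR = 174.4 − 1.3q. Set MR = MC: 174.4 − 1.3q = 57.125 + 0.75q → q_m = 57.20732.
Price p_m = 174.4 − 0.65·57.20732 = 137.21524; MC(q_m) = 57.125 + 0.75·57.20732 = 100.03049.
Competitive q* = 83.76786, so Δq = 26.56054; wedge = 137.21524 − 100.03049 = 37.18475.
DWL = ½ × 26.56054 × 37.18475 = 493.82.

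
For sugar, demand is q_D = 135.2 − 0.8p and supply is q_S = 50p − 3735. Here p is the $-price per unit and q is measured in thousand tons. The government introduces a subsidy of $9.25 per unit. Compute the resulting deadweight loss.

$33.69 thousand

In inverse form: demand p = 169 − 1.25q, supply p = 74.7 + 0.02q.
Competitive equilibrium: 169 − 1.25q = 74.7 + 0.02q → q* = 74.252, p* = 76.185.
The subsidy lowers effective supply by 9.25: p = 65.45 + 0.02q.
New quantity: 169 − 1.25q = 65.45 + 0.02q → q' = 81.5354.
Overproduction Δq = 81.5354 − 74.252 = 7.2834; wedge = subsidy = 9.25.
Welfare loss = ½ × 7.2834 × 9.25 = $33.69 thousand.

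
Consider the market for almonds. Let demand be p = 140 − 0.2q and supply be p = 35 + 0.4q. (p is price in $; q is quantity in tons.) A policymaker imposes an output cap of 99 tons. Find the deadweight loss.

Competitive equilibrium: 140 − 0.2q = 35 + 0.4q → q* = 175, p* = 105.
At q = 99: demand price = 140 − 0.2·99 = 120.2; supply price = 35 + 0.4·99 = 74.6.
Δq = 175 − 99 = 76; wedge = 120.2 − 74.6 = 45.6.
The triangle = ½ × 76 × 45.6 = $1732.80.

$1732.80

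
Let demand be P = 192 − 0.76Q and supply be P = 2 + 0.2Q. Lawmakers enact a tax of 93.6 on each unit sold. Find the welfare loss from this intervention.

4563

Competitive equilibrium: 192 − 0.76Q = 2 + 0.2Q → Q* = 197.9167, P* = 41.5833.
With the tax, the buyer price exceeds the seller price by 93.6: (192 − 0.76Q) − (2 + 0.2Q) = 93.6 → Q' = 100.4167.
ΔQ = 197.9167 − 100.4167 = 97.5; the wedge equals the tax, 93.6.
Welfare loss = ½ × 97.5 × 93.6 = 4563.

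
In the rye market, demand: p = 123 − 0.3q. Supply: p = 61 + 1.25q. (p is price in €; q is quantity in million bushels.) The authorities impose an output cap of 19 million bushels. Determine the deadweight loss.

Competitive equilibrium: 123 − 0.3q = 61 + 1.25q → q* = 40, p* = 111.
At q = 19: demand price = 123 − 0.3·19 = 117.3; supply price = 61 + 1.25·19 = 84.75.
Δq = 40 − 19 = 21; wedge = 117.3 − 84.75 = 32.55.
Welfare loss = ½ × 21 × 32.55 = €341.775 million.

€341.775 million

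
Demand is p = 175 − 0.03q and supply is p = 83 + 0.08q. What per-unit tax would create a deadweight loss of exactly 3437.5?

27.5

Competitive equilibrium: 175 − 0.03q = 83 + 0.08q → q* = 836.3636, p* = 149.9091.
A tax t gives Δq = t/0.11 and wedge t, so DWL = t²/0.22.
t²/0.22 = 3437.5 → t² = 756.25 → t = 27.5.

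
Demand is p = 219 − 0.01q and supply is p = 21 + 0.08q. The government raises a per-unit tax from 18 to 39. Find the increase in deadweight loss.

Competitive equilibrium: 219 − 0.01q = 21 + 0.08q → q* = 2200, p* = 197.
For a per-unit tax t: Δq = t/0.09, so DWL = ½·t·(t/0.09) = t²/0.18.
At t = 18: DWL = 1800. At t = 39: DWL = 8450.
Increase = 8450 − 1800 = 6650.

6650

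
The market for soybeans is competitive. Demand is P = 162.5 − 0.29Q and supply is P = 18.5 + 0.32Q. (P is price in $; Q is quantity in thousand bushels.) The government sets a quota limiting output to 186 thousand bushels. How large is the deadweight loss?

$764.50 thousand

Competitive equilibrium: 162.5 − 0.29Q = 18.5 + 0.32Q → Q* = 236.0656, P* = 94.041.
At Q = 186: demand price = 162.5 − 0.29·186 = 108.56; supply price = 18.5 + 0.32·186 = 78.02.
ΔQ = 236.0656 − 186 = 50.0656; wedge = 108.56 − 78.02 = 30.54.
DWL = ½ × 50.0656 × 30.54 = $764.50 thousand.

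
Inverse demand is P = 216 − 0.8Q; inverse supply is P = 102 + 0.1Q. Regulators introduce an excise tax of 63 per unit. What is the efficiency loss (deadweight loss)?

2205

Competitive equilibrium: 216 − 0.8Q = 102 + 0.1Q → Q* = 126.6667, P* = 114.6667.
With the tax, the buyer price exceeds the seller price by 63: (216 − 0.8Q) − (102 + 0.1Q) = 63 → Q' = 56.6667.
ΔQ = 126.6667 − 56.6667 = 70; the wedge equals the tax, 63.
Deadweight loss = ½ × 70 × 63 = 2205.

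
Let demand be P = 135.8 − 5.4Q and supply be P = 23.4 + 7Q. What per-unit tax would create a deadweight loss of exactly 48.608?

Competitive equilibrium: 135.8 − 5.4Q = 23.4 + 7Q → Q* = 9.0645, P* = 86.8516.
A tax t gives ΔQ = t/12.4 and wedge t, so DWL = t²/24.8.
t²/24.8 = 48.608 → t² = 1205.4784 → t = 34.72.

34.72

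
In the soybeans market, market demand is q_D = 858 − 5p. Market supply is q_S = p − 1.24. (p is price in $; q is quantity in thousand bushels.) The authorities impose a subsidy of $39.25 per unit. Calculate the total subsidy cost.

$6855.99 thousand

In inverse form: demand p = 171.6 − 0.2q, supply p = 1.24 + q.
Competitive equilibrium: 171.6 − 0.2q = 1.24 + q → q* = 141.9667, p* = 143.2067.
The subsidy lowers effective supply by 39.25: p = q − 38.01.
New quantity: 171.6 − 0.2q = q − 38.01 → q' = 174.675.
Total subsidy cost = 39.25 × 174.675 = $6855.99 thousand.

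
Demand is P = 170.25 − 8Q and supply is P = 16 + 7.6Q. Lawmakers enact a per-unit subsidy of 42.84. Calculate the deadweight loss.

Competitive equilibrium: 170.25 − 8Q = 16 + 7.6Q → Q* = 9.8878, P* = 91.1474.
The subsidy lowers effective supply by 42.84: P = 7.6Q − 26.84.
New quantity: 170.25 − 8Q = 7.6Q − 26.84 → Q' = 12.634.
Overproduction ΔQ = 12.634 − 9.8878 = 2.7462; wedge = subsidy = 42.84.
The triangle = ½ × 2.7462 × 42.84 = 58.82.

58.82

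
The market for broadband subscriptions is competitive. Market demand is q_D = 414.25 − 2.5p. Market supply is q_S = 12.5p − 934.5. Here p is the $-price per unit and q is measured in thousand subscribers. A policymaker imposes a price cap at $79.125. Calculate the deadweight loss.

$4367.25 thousand

In inverse form: demand p = 165.7 − 0.4q, supply p = 74.76 + 0.08q.
Competitive equilibrium: 165.7 − 0.4q = 74.76 + 0.08q → q* = 189.4583, p* = 89.9167.
At the ceiling p = 79.125, quantity supplied = (79.125 − 74.76)/0.08 = 54.5625.
Willingness to pay at q' = 54.5625: 165.7 − 0.4·54.5625 = 143.875.
Δq = 189.4583 − 54.5625 = 134.8958; wedge = 143.875 − 79.125 = 64.75.
Deadweight loss = ½ × 134.8958 × 64.75 = $4367.25 thousand.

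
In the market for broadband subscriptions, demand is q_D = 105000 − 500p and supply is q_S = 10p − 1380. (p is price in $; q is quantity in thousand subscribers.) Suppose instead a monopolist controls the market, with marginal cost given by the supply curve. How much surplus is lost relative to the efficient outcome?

In inverse form: demand p = 210 − 0.002q, supply p = 138 + 0.1q.
Competitive equilibrium: 210 − 0.002q = 138 + 0.1q → q* = 705.8824, p* = 208.5882.
Marginal revenue: MR = 210 − 0.004q. Set MR = MC: 210 − 0.004q = 138 + 0.1q → q_m = 692.3077.
Price p_m = 210 − 0.002·692.3077 = 208.6154; MC(q_m) = 138 + 0.1·692.3077 = 207.2308.
Competitive q* = 705.8824, so Δq = 13.5747; wedge = 208.6154 − 207.2308 = 1.3846.
DWL = ½ × 13.5747 × 1.3846 = $9.40 thousand.

$9.40 thousand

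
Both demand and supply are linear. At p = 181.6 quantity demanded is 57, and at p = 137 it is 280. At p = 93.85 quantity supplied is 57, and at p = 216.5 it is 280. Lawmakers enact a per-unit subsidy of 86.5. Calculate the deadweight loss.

4988.17

Demand slope = (137 − 181.6)/(280 − 57) = −0.2, so p = 193 − 0.2q.
Supply slope = (216.5 − 93.85)/(280 − 57) = 0.55, so p = 62.5 + 0.55q.
Competitive equilibrium: 193 − 0.2q = 62.5 + 0.55q → q* = 174, p* = 158.2.
The subsidy lowers effective supply by 86.5: p = 0.55q − 24.
New quantity: 193 − 0.2q = 0.55q − 24 → q' = 289.3333.
Overproduction Δq = 289.3333 − 174 = 115.3333; wedge = subsidy = 86.5.
Deadweight loss = ½ × 115.3333 × 86.5 = 4988.17.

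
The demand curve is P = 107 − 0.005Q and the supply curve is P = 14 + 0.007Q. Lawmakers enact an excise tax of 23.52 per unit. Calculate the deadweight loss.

23049.60

Competitive equilibrium: 107 − 0.005Q = 14 + 0.007Q → Q* = 7750, P* = 68.25.
With the tax, the buyer price exceeds the seller price by 23.52: (107 − 0.005Q) − (14 + 0.007Q) = 23.52 → Q' = 5790.
ΔQ = 7750 − 5790 = 1960; the wedge equals the tax, 23.52.
The triangle = ½ × 1960 × 23.52 = 23049.60.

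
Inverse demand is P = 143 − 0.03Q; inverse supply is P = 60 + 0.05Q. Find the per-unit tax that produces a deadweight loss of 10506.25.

Competitive equilibrium: 143 − 0.03Q = 60 + 0.05Q → Q* = 1037.5, P* = 111.875.
A tax t gives ΔQ = t/0.08 and wedge t, so DWL = t²/0.16.
t²/0.16 = 10506.25 → t² = 1681 → t = 41.

41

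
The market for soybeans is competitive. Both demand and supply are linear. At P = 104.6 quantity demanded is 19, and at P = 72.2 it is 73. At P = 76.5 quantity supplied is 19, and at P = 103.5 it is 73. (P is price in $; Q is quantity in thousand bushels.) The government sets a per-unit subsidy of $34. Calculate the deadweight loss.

Demand slope = (72.2 − 104.6)/(73 − 19) = −0.6, so P = 116 − 0.6Q.
Supply slope = (103.5 − 76.5)/(73 − 19) = 0.5, so P = 67 + 0.5Q.
Competitive equilibrium: 116 − 0.6Q = 67 + 0.5Q → Q* = 44.5455, P* = 89.2727.
The subsidy lowers effective supply by 34: P = 33 + 0.5Q.
New quantity: 116 − 0.6Q = 33 + 0.5Q → Q' = 75.4545.
Overproduction ΔQ = 75.4545 − 44.5455 = 30.909; wedge = subsidy = 34.
Deadweight loss = ½ × 30.909 × 34 = $525.45 thousand.

$525.45 thousand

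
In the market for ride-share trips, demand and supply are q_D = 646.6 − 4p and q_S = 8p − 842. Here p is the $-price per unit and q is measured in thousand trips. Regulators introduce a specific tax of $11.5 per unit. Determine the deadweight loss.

$176.33 thousand

In inverse form: demand p = 161.65 − 0.25q, supply p = 105.25 + 0.125q.
Competitive equilibrium: 161.65 − 0.25q = 105.25 + 0.125q → q* = 150.4, p* = 124.05.
With the tax, the buyer price exceeds the seller price by 11.5: (161.65 − 0.25q) − (105.25 + 0.125q) = 11.5 → q' = 119.7333.
Δq = 150.4 − 119.7333 = 30.6667; the wedge equals the tax, 11.5.
Welfare loss = ½ × 30.6667 × 11.5 = $176.33 thousand.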